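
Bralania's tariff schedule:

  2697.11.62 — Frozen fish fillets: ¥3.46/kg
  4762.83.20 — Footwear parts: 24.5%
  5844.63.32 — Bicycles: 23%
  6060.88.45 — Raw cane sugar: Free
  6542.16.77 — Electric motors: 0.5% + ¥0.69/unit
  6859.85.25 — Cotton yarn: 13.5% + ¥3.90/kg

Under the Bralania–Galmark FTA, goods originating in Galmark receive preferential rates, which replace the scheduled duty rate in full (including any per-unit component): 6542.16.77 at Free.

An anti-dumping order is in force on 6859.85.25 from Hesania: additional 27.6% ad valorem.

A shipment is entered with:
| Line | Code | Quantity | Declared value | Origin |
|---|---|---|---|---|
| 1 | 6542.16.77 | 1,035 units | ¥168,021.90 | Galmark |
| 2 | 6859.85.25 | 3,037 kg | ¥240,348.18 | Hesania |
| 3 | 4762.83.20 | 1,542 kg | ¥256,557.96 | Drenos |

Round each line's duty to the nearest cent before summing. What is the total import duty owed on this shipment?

Line 1 (6542.16.77, Galmark, 1,035 units, ¥168,021.90):
Base rate for 6542.16.77 is 0.5% + ¥0.69/unit.
Origin Galmark qualifies under the Bralania–Galmark agreement and 6542.16.77 is covered: preferential rate Free applies instead.
Duty = ¥168,021.90 × 0% = ¥0.00.
Line 2 (6859.85.25, Hesania, 3,037 kg, ¥240,348.18):
Base rate for 6859.85.25 is 13.5% + ¥3.90/kg.
Additional duty on 6859.85.25 from Hesania: +27.6%. Applied ad valorem rate: 13.5% + 27.6% = 41.1%.
Duty = ¥240,348.18 × 41.1% + 3,037 × ¥3.90 = ¥110,627.40.
Line 3 (4762.83.20, Drenos, 1,542 kg, ¥256,557.96):
Base rate for 4762.83.20 is 24.5%.
Duty = ¥256,557.96 × 24.5% = ¥62,856.70.
Total = ¥0.00 + ¥110,627.40 + ¥62,856.70 = ¥173,484.10.

¥173,484.10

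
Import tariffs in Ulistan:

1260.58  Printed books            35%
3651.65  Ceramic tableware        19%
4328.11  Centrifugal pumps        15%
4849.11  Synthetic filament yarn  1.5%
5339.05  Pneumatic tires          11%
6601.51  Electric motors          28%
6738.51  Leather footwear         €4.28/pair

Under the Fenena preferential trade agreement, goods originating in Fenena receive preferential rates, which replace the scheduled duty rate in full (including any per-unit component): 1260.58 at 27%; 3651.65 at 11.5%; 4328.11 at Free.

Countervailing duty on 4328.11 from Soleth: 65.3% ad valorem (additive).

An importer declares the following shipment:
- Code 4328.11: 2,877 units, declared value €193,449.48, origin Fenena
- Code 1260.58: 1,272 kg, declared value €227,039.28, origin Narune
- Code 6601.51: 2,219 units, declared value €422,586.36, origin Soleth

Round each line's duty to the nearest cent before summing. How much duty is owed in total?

€197,787.93

Line 1 (4328.11, Fenena, 2,877 units, €193,449.48):
Base rate for 4328.11 is 15%.
Origin Fenena qualifies under the Ulistan–Fenena agreement and 4328.11 is covered: preferential rate Free applies instead.
The additional-duty order on 4328.11 targets Soleth, not Fenena; it does not apply.
Duty = €193,449.48 × 0% = €0.00.
Line 2 (1260.58, Narune, 1,272 kg, €227,039.28):
Base rate for 1260.58 is 35%.
1260.58 has an FTA preferential rate, but origin Narune is not Fenena; base rate stands.
Duty = €227,039.28 × 35% = €79,463.75.
Line 3 (6601.51, Soleth, 2,219 units, €422,586.36):
Base rate for 6601.51 is 28%.
Duty = €422,586.36 × 28% = €118,324.18.
Total = €0.00 + €79,463.75 + €118,324.18 = €197,787.93.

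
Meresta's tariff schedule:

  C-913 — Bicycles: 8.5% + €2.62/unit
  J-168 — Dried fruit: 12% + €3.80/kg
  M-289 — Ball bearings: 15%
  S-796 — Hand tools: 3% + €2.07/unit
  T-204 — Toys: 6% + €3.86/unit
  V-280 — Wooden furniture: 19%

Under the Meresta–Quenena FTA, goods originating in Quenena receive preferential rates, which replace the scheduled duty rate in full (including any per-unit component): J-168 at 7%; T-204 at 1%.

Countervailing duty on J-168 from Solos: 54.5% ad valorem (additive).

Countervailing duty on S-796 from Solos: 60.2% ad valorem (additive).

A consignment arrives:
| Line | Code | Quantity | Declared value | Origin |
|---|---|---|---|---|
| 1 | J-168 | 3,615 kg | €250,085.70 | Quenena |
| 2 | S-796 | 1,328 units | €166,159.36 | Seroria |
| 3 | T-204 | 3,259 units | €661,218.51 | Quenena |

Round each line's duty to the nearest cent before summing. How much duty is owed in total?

Line 1 (J-168, Quenena, 3,615 kg, €250,085.70):
Base rate for J-168 is 12% + €3.80/kg.
Origin Quenena qualifies under the Meresta–Quenena agreement and J-168 is covered: preferential rate 7% applies instead.
The additional-duty order on J-168 targets Solos, not Quenena; it does not apply.
Duty = €250,085.70 × 7% = €17,506.00.
Line 2 (S-796, Seroria, 1,328 units, €166,159.36):
Base rate for S-796 is 3% + €2.07/unit.
The additional-duty order on S-796 targets Solos, not Seroria; it does not apply.
Duty = €166,159.36 × 3% + 1,328 × €2.07 = €7,733.74.
Line 3 (T-204, Quenena, 3,259 units, €661,218.51):
Base rate for T-204 is 6% + €3.86/unit.
Origin Quenena qualifies under the Meresta–Quenena agreement and T-204 is covered: preferential rate 1% applies instead.
Duty = €661,218.51 × 1% = €6,612.19.
Total = €17,506.00 + €7,733.74 + €6,612.19 = €31,851.93.

€31,851.93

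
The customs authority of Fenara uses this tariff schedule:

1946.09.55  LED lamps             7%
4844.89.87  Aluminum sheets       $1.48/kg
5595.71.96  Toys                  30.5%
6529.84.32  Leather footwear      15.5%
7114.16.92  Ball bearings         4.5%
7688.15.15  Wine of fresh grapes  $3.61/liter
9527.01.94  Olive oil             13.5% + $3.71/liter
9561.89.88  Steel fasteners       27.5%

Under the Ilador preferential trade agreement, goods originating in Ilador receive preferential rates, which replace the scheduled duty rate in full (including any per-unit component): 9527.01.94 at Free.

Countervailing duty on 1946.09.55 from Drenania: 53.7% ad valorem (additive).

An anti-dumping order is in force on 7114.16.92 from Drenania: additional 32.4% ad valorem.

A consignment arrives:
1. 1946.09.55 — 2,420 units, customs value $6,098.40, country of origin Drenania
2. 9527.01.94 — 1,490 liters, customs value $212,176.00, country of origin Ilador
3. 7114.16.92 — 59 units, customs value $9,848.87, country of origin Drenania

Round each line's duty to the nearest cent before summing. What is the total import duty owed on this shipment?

$7,335.96

Line 1 (1946.09.55, Drenania, 2,420 units, $6,098.40):
Base rate for 1946.09.55 is 7%.
Additional duty on 1946.09.55 from Drenania: +53.7%. Applied ad valorem rate: 7% + 53.7% = 60.7%.
Duty = $6,098.40 × 60.7% = $3,701.73.
Line 2 (9527.01.94, Ilador, 1,490 liters, $212,176.00):
Base rate for 9527.01.94 is 13.5% + $3.71/liter.
Origin Ilador qualifies under the Fenara–Ilador agreement and 9527.01.94 is covered: preferential rate Free applies instead.
Duty = $212,176.00 × 0% = $0.00.
Line 3 (7114.16.92, Drenania, 59 units, $9,848.87):
Base rate for 7114.16.92 is 4.5%.
Additional duty on 7114.16.92 from Drenania: +32.4%. Applied ad valorem rate: 4.5% + 32.4% = 36.9%.
Duty = $9,848.87 × 36.9% = $3,634.23.
Total = $3,701.73 + $0.00 + $3,634.23 = $7,335.96.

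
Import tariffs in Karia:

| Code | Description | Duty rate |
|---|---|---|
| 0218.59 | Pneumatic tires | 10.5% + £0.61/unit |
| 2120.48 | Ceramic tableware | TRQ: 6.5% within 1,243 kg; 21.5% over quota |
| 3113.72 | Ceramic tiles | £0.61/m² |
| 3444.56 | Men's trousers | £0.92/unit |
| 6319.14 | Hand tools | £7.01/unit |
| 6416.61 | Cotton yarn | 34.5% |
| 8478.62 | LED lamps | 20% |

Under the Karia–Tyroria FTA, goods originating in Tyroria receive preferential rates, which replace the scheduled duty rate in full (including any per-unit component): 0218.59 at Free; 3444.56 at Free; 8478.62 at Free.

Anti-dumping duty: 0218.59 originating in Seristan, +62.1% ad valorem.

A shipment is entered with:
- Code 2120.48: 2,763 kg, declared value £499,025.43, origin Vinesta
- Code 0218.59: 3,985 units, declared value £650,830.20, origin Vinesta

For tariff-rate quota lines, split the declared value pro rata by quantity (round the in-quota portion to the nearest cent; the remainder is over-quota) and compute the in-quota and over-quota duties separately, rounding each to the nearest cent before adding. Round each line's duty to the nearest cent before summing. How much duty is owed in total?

Line 1 (2120.48, Vinesta, 2,763 kg, £499,025.43):
Code 2120.48 is under a tariff-rate quota (threshold 1,243 kg). In-quota: 1,243 kg at 6.5%; over-quota: 1,520 kg at 21.5%.
Pro-rata value split: in-quota = £499,025.43 × 1,243/2,763 = £224,498.23; over-quota = £499,025.43 − £224,498.23 = £274,527.20.
In-quota duty = £224,498.23 × 6.5% = £14,592.38. Over-quota duty = £274,527.20 × 21.5% = £59,023.35.
Line duty = £14,592.38 + £59,023.35 = £73,615.73.
Line 2 (0218.59, Vinesta, 3,985 units, £650,830.20):
Base rate for 0218.59 is 10.5% + £0.61/unit.
0218.59 has an FTA preferential rate, but origin Vinesta is not Tyroria; base rate stands.
The additional-duty order on 0218.59 targets Seristan, not Vinesta; it does not apply.
Duty = £650,830.20 × 10.5% + 3,985 × £0.61 = £70,768.02.
Total = £73,615.73 + £70,768.02 = £144,383.75.

£144,383.75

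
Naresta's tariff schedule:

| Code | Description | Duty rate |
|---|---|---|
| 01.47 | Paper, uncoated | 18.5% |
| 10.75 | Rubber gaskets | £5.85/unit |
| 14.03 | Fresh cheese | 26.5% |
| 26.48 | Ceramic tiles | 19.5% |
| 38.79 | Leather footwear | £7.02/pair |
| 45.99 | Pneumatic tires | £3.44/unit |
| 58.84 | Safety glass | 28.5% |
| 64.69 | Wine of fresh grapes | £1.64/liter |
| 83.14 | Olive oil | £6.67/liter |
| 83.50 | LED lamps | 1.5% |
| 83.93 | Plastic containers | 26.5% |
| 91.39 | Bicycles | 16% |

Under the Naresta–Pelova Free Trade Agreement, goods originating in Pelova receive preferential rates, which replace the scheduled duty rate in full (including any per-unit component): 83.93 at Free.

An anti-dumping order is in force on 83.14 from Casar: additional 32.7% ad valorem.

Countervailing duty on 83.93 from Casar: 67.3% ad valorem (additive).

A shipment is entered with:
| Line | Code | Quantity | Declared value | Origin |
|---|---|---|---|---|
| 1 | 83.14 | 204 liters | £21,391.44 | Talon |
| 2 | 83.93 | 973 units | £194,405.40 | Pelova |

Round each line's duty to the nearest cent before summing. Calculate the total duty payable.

£1,360.68

Line 1 (83.14, Talon, 204 liters, £21,391.44):
Base rate for 83.14 is £6.67/liter.
The additional-duty order on 83.14 targets Casar, not Talon; it does not apply.
Duty = 204 × £6.67 = £1,360.68.
Line 2 (83.93, Pelova, 973 units, £194,405.40):
Base rate for 83.93 is 26.5%.
Origin Pelova qualifies under the Naresta–Pelova agreement and 83.93 is covered: preferential rate Free applies instead.
The additional-duty order on 83.93 targets Casar, not Pelova; it does not apply.
Duty = £194,405.40 × 0% = £0.00.
Total = £1,360.68 + £0.00 = £1,360.68.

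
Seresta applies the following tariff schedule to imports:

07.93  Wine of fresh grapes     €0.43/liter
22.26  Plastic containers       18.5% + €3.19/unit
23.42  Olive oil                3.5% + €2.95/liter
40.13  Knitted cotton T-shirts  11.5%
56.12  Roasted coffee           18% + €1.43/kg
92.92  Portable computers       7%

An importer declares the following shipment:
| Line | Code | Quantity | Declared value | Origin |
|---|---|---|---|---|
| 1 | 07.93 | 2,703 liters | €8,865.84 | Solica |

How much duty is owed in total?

Line 1 (07.93, Solica, 2,703 liters, €8,865.84):
Base rate for 07.93 is €0.43/liter.
Duty = 2,703 × €0.43 = €1,162.29.

€1,162.29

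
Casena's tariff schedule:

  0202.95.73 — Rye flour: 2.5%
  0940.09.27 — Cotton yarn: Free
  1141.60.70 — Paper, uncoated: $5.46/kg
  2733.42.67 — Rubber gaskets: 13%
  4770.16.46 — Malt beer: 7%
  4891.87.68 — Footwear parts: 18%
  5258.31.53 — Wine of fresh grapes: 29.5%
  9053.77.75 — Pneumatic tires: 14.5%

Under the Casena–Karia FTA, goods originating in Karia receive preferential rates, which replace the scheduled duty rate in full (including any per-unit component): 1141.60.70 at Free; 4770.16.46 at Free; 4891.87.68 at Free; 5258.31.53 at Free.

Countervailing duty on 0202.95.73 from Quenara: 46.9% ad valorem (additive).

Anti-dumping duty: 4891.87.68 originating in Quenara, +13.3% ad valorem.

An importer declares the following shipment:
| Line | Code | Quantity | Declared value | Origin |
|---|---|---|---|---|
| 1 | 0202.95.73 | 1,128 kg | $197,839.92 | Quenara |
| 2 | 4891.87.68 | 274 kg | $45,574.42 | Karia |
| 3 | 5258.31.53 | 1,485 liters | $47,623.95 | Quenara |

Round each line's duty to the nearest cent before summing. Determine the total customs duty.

Line 1 (0202.95.73, Quenara, 1,128 kg, $197,839.92):
Base rate for 0202.95.73 is 2.5%.
Additional duty on 0202.95.73 from Quenara: +46.9%. Applied ad valorem rate: 2.5% + 46.9% = 49.4%.
Duty = $197,839.92 × 49.4% = $97,732.92.
Line 2 (4891.87.68, Karia, 274 kg, $45,574.42):
Base rate for 4891.87.68 is 18%.
Origin Karia qualifies under the Casena–Karia agreement and 4891.87.68 is covered: preferential rate Free applies instead.
The additional-duty order on 4891.87.68 targets Quenara, not Karia; it does not apply.
Duty = $45,574.42 × 0% = $0.00.
Line 3 (5258.31.53, Quenara, 1,485 liters, $47,623.95):
Base rate for 5258.31.53 is 29.5%.
5258.31.53 has an FTA preferential rate, but origin Quenara is not Karia; base rate stands.
Duty = $47,623.95 × 29.5% = $14,049.07.
Total = $97,732.92 + $0.00 + $14,049.07 = $111,781.99.

$111,781.99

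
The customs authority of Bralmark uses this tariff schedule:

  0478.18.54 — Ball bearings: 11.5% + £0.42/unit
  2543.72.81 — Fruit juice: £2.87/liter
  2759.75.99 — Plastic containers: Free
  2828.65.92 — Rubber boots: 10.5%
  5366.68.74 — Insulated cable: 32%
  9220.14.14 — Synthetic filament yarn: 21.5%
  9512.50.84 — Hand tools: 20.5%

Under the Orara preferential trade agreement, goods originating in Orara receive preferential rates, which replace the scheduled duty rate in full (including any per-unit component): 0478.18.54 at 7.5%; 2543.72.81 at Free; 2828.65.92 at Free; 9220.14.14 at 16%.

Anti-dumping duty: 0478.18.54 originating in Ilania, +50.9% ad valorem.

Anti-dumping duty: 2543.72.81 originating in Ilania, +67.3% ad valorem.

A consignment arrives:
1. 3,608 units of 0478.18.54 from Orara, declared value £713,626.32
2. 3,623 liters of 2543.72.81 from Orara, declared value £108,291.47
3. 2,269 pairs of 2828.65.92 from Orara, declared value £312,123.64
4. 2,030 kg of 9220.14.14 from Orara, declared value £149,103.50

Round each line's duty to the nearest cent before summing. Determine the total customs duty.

£77,378.53

Line 1 (0478.18.54, Orara, 3,608 units, £713,626.32):
Base rate for 0478.18.54 is 11.5% + £0.42/unit.
Origin Orara qualifies under the Bralmark–Orara agreement and 0478.18.54 is covered: preferential rate 7.5% applies instead.
The additional-duty order on 0478.18.54 targets Ilania, not Orara; it does not apply.
Duty = £713,626.32 × 7.5% = £53,521.97.
Line 2 (2543.72.81, Orara, 3,623 liters, £108,291.47):
Base rate for 2543.72.81 is £2.87/liter.
Origin Orara qualifies under the Bralmark–Orara agreement and 2543.72.81 is covered: preferential rate Free applies instead.
The additional-duty order on 2543.72.81 targets Ilania, not Orara; it does not apply.
Duty = £108,291.47 × 0% = £0.00.
Line 3 (2828.65.92, Orara, 2,269 pairs, £312,123.64):
Base rate for 2828.65.92 is 10.5%.
Origin Orara qualifies under the Bralmark–Orara agreement and 2828.65.92 is covered: preferential rate Free applies instead.
Duty = £312,123.64 × 0% = £0.00.
Line 4 (9220.14.14, Orara, 2,030 kg, £149,103.50):
Base rate for 9220.14.14 is 21.5%.
Origin Orara qualifies under the Bralmark–Orara agreement and 9220.14.14 is covered: preferential rate 16% applies instead.
Duty = £149,103.50 × 16% = £23,856.56.
Total = £53,521.97 + £0.00 + £0.00 + £23,856.56 = £77,378.53.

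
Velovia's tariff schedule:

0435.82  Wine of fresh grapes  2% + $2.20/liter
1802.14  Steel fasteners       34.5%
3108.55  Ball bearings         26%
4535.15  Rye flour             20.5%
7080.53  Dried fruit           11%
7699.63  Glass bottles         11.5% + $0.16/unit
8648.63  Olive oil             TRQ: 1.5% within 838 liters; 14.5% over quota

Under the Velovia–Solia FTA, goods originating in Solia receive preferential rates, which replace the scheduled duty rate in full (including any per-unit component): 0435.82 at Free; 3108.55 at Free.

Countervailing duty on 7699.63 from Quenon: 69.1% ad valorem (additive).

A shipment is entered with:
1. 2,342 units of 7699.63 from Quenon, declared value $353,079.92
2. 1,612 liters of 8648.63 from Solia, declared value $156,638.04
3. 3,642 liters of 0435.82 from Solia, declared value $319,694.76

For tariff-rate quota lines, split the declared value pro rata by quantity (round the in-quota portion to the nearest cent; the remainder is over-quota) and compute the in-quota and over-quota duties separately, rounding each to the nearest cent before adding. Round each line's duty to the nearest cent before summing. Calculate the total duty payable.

$297,083.96

Line 1 (7699.63, Quenon, 2,342 units, $353,079.92):
Base rate for 7699.63 is 11.5% + $0.16/unit.
Additional duty on 7699.63 from Quenon: +69.1%. Applied ad valorem rate: 11.5% + 69.1% = 80.6%.
Duty = $353,079.92 × 80.6% + 2,342 × $0.16 = $284,957.14.
Line 2 (8648.63, Solia, 1,612 liters, $156,638.04):
Code 8648.63 is under a tariff-rate quota (threshold 838 liters). In-quota: 838 liters at 1.5%; over-quota: 774 liters at 14.5%.
Pro-rata value split: in-quota = $156,638.04 × 838/1,612 = $81,428.46; over-quota = $156,638.04 − $81,428.46 = $75,209.58.
In-quota duty = $81,428.46 × 1.5% = $1,221.43. Over-quota duty = $75,209.58 × 14.5% = $10,905.39.
Line duty = $1,221.43 + $10,905.39 = $12,126.82.
Line 3 (0435.82, Solia, 3,642 liters, $319,694.76):
Base rate for 0435.82 is 2% + $2.20/liter.
Origin Solia qualifies under the Velovia–Solia agreement and 0435.82 is covered: preferential rate Free applies instead.
Duty = $319,694.76 × 0% = $0.00.
Total = $284,957.14 + $12,126.82 + $0.00 = $297,083.96.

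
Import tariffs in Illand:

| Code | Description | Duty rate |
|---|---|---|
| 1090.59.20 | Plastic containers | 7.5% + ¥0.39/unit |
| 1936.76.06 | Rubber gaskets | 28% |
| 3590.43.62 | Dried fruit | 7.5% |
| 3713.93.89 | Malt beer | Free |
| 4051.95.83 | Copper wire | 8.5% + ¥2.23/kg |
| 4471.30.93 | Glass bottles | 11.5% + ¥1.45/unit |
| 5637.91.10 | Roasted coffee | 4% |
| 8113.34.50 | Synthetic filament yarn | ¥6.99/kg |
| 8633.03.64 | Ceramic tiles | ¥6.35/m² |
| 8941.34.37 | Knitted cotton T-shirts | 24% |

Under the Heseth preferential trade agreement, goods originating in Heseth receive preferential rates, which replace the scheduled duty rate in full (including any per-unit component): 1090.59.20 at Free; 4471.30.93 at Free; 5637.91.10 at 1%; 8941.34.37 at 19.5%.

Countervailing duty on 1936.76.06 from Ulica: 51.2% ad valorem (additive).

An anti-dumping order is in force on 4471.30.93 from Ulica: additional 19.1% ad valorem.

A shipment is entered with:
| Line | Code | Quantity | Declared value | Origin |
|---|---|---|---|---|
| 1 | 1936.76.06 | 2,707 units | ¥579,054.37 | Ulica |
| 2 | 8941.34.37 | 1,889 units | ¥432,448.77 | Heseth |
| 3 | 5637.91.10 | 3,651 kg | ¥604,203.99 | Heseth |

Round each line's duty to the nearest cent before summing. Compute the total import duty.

¥548,980.61

Line 1 (1936.76.06, Ulica, 2,707 units, ¥579,054.37):
Base rate for 1936.76.06 is 28%.
Additional duty on 1936.76.06 from Ulica: +51.2%. Applied ad valorem rate: 28% + 51.2% = 79.2%.
Duty = ¥579,054.37 × 79.2% = ¥458,611.06.
Line 2 (8941.34.37, Heseth, 1,889 units, ¥432,448.77):
Base rate for 8941.34.37 is 24%.
Origin Heseth qualifies under the Illand–Heseth agreement and 8941.34.37 is covered: preferential rate 19.5% applies instead.
Duty = ¥432,448.77 × 19.5% = ¥84,327.51.
Line 3 (5637.91.10, Heseth, 3,651 kg, ¥604,203.99):
Base rate for 5637.91.10 is 4%.
Origin Heseth qualifies under the Illand–Heseth agreement and 5637.91.10 is covered: preferential rate 1% applies instead.
Duty = ¥604,203.99 × 1% = ¥6,042.04.
Total = ¥458,611.06 + ¥84,327.51 + ¥6,042.04 = ¥548,980.61.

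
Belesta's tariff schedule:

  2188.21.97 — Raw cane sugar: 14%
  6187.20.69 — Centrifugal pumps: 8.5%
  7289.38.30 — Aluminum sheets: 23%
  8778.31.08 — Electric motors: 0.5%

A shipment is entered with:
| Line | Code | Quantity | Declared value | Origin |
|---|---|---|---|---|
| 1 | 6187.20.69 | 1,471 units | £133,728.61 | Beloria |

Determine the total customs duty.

Line 1 (6187.20.69, Beloria, 1,471 units, £133,728.61):
Base rate for 6187.20.69 is 8.5%.
Duty = £133,728.61 × 8.5% = £11,366.93.

£11,366.93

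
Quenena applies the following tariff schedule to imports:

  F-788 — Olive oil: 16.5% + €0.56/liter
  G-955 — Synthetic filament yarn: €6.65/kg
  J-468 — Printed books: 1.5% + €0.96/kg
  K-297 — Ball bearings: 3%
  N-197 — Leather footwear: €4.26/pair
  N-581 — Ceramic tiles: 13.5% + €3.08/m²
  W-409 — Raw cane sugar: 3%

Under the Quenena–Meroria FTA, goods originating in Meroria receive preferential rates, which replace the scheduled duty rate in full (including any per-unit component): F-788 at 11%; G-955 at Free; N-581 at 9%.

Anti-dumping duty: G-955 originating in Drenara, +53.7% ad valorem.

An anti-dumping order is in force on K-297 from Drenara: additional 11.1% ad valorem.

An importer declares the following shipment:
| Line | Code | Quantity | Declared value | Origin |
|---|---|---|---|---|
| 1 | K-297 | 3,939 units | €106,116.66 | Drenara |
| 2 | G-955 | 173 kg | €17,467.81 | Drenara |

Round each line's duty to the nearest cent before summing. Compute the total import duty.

Line 1 (K-297, Drenara, 3,939 units, €106,116.66):
Base rate for K-297 is 3%.
Additional duty on K-297 from Drenara: +11.1%. Applied ad valorem rate: 3% + 11.1% = 14.1%.
Duty = €106,116.66 × 14.1% = €14,962.45.
Line 2 (G-955, Drenara, 173 kg, €17,467.81):
Base rate for G-955 is €6.65/kg.
G-955 has an FTA preferential rate, but origin Drenara is not Meroria; base rate stands.
Additional duty on G-955 from Drenara: +53.7% ad valorem. Applied ad valorem rate = 53.7%.
Duty = €17,467.81 × 53.7% + 173 × €6.65 = €10,530.66.
Total = €14,962.45 + €10,530.66 = €25,493.11.

€25,493.11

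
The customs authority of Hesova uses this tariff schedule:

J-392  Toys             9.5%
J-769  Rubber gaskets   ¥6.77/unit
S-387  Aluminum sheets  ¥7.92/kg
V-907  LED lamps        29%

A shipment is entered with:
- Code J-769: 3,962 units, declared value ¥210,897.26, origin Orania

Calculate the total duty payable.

Line 1 (J-769, Orania, 3,962 units, ¥210,897.26):
Base rate for J-769 is ¥6.77/unit.
Duty = 3,962 × ¥6.77 = ¥26,822.74.

¥26,822.74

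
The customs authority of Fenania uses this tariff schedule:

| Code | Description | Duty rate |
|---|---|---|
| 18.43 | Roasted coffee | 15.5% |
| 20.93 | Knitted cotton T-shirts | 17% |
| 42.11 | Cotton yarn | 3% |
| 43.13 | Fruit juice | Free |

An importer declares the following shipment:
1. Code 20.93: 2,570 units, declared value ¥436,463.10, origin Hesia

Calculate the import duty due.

¥74,198.73

Line 1 (20.93, Hesia, 2,570 units, ¥436,463.10):
Base rate for 20.93 is 17%.
Duty = ¥436,463.10 × 17% = ¥74,198.73.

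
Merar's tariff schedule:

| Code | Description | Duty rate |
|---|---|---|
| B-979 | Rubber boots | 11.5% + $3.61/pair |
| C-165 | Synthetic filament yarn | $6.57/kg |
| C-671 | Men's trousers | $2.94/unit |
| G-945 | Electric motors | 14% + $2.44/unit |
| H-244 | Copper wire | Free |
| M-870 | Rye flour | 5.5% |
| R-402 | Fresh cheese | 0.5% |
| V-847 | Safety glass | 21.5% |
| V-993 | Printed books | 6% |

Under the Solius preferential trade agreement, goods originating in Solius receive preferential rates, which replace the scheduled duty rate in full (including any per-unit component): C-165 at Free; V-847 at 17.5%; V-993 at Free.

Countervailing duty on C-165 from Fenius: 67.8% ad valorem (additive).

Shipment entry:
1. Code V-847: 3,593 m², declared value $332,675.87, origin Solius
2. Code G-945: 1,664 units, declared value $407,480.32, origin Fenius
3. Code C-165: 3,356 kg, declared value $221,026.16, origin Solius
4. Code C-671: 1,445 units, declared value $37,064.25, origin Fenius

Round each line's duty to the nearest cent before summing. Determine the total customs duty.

Line 1 (V-847, Solius, 3,593 m², $332,675.87):
Base rate for V-847 is 21.5%.
Origin Solius qualifies under the Merar–Solius agreement and V-847 is covered: preferential rate 17.5% applies instead.
Duty = $332,675.87 × 17.5% = $58,218.28.
Line 2 (G-945, Fenius, 1,664 units, $407,480.32):
Base rate for G-945 is 14% + $2.44/unit.
Duty = $407,480.32 × 14% + 1,664 × $2.44 = $61,107.40.
Line 3 (C-165, Solius, 3,356 kg, $221,026.16):
Base rate for C-165 is $6.57/kg.
Origin Solius qualifies under the Merar–Solius agreement and C-165 is covered: preferential rate Free applies instead.
The additional-duty order on C-165 targets Fenius, not Solius; it does not apply.
Duty = $221,026.16 × 0% = $0.00.
Line 4 (C-671, Fenius, 1,445 units, $37,064.25):
Base rate for C-671 is $2.94/unit.
Duty = 1,445 × $2.94 = $4,248.30.
Total = $58,218.28 + $61,107.40 + $0.00 + $4,248.30 = $123,573.98.

$123,573.98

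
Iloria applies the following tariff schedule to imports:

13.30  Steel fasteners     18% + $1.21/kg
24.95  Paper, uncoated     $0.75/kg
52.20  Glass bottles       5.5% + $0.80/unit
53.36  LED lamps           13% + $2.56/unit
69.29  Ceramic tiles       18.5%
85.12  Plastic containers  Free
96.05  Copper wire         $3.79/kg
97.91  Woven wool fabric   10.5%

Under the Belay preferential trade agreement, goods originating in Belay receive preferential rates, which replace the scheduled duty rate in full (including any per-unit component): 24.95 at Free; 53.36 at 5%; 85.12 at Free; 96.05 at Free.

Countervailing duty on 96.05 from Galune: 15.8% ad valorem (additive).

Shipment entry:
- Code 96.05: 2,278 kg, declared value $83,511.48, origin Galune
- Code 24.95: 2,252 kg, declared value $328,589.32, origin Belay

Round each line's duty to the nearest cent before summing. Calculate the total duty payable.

Line 1 (96.05, Galune, 2,278 kg, $83,511.48):
Base rate for 96.05 is $3.79/kg.
96.05 has an FTA preferential rate, but origin Galune is not Belay; base rate stands.
Additional duty on 96.05 from Galune: +15.8% ad valorem. Applied ad valorem rate = 15.8%.
Duty = $83,511.48 × 15.8% + 2,278 × $3.79 = $21,828.43.
Line 2 (24.95, Belay, 2,252 kg, $328,589.32):
Base rate for 24.95 is $0.75/kg.
Origin Belay qualifies under the Iloria–Belay agreement and 24.95 is covered: preferential rate Free applies instead.
Duty = $328,589.32 × 0% = $0.00.
Total = $21,828.43 + $0.00 = $21,828.43.

$21,828.43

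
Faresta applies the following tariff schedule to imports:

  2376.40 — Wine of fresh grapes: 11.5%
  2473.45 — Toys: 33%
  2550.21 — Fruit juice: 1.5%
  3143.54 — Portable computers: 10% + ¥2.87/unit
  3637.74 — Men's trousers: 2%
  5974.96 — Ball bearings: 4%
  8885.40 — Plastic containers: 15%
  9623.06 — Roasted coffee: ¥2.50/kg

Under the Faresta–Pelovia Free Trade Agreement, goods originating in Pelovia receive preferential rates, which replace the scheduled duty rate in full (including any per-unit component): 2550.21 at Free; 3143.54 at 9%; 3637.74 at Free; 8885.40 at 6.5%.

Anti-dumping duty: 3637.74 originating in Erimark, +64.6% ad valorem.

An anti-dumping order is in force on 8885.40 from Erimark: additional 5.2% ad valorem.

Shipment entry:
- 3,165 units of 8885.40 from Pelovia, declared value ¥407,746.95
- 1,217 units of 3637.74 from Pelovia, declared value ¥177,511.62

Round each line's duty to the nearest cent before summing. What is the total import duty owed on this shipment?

¥26,503.55

Line 1 (8885.40, Pelovia, 3,165 units, ¥407,746.95):
Base rate for 8885.40 is 15%.
Origin Pelovia qualifies under the Faresta–Pelovia agreement and 8885.40 is covered: preferential rate 6.5% applies instead.
The additional-duty order on 8885.40 targets Erimark, not Pelovia; it does not apply.
Duty = ¥407,746.95 × 6.5% = ¥26,503.55.
Line 2 (3637.74, Pelovia, 1,217 units, ¥177,511.62):
Base rate for 3637.74 is 2%.
Origin Pelovia qualifies under the Faresta–Pelovia agreement and 3637.74 is covered: preferential rate Free applies instead.
The additional-duty order on 3637.74 targets Erimark, not Pelovia; it does not apply.
Duty = ¥177,511.62 × 0% = ¥0.00.
Total = ¥26,503.55 + ¥0.00 = ¥26,503.55.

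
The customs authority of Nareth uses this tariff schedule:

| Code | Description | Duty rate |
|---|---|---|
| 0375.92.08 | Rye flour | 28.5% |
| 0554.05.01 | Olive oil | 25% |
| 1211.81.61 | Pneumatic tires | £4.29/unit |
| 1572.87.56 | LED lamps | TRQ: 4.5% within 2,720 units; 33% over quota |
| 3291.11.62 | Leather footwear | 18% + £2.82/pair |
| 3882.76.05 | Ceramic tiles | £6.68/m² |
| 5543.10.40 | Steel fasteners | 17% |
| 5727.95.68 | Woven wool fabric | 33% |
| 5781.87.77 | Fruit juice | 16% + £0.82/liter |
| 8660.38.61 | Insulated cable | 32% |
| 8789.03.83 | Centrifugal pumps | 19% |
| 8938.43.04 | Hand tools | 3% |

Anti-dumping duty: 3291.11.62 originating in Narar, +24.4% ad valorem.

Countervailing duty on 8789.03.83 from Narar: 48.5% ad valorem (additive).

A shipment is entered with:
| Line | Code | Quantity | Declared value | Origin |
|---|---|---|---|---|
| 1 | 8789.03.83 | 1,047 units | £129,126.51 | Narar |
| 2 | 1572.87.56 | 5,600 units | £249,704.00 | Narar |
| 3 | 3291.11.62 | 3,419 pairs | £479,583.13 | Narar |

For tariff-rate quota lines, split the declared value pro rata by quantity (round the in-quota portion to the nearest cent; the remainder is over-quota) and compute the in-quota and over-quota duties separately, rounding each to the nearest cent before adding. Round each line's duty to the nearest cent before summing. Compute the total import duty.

Line 1 (8789.03.83, Narar, 1,047 units, £129,126.51):
Base rate for 8789.03.83 is 19%.
Additional duty on 8789.03.83 from Narar: +48.5%. Applied ad valorem rate: 19% + 48.5% = 67.5%.
Duty = £129,126.51 × 67.5% = £87,160.39.
Line 2 (1572.87.56, Narar, 5,600 units, £249,704.00):
Code 1572.87.56 is under a tariff-rate quota (threshold 2,720 units). In-quota: 2,720 units at 4.5%; over-quota: 2,880 units at 33%.
Pro-rata value split: in-quota = £249,704.00 × 2,720/5,600 = £121,284.80; over-quota = £249,704.00 − £121,284.80 = £128,419.20.
In-quota duty = £121,284.80 × 4.5% = £5,457.82. Over-quota duty = £128,419.20 × 33% = £42,378.34.
Line duty = £5,457.82 + £42,378.34 = £47,836.16.
Line 3 (3291.11.62, Narar, 3,419 pairs, £479,583.13):
Base rate for 3291.11.62 is 18% + £2.82/pair.
Additional duty on 3291.11.62 from Narar: +24.4%. Applied ad valorem rate: 18% + 24.4% = 42.4%.
Duty = £479,583.13 × 42.4% + 3,419 × £2.82 = £212,984.83.
Total = £87,160.39 + £47,836.16 + £212,984.83 = £347,981.38.

£347,981.38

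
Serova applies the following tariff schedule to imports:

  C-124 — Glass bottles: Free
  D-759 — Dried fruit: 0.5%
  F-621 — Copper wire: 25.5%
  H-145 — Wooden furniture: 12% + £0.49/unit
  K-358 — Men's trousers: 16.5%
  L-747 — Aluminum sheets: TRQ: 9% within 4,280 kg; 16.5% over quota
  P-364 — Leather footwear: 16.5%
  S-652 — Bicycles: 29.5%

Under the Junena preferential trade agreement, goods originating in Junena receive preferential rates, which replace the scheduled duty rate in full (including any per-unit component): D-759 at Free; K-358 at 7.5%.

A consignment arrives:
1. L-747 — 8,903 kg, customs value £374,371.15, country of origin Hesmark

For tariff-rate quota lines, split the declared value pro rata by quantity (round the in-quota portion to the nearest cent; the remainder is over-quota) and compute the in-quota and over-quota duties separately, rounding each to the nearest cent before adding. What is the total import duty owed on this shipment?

£48,273.19

Line 1 (L-747, Hesmark, 8,903 kg, £374,371.15):
Code L-747 is under a tariff-rate quota (threshold 4,280 kg). In-quota: 4,280 kg at 9%; over-quota: 4,623 kg at 16.5%.
Pro-rata value split: in-quota = £374,371.15 × 4,280/8,903 = £179,974.00; over-quota = £374,371.15 − £179,974.00 = £194,397.15.
In-quota duty = £179,974.00 × 9% = £16,197.66. Over-quota duty = £194,397.15 × 16.5% = £32,075.53.
Line duty = £16,197.66 + £32,075.53 = £48,273.19.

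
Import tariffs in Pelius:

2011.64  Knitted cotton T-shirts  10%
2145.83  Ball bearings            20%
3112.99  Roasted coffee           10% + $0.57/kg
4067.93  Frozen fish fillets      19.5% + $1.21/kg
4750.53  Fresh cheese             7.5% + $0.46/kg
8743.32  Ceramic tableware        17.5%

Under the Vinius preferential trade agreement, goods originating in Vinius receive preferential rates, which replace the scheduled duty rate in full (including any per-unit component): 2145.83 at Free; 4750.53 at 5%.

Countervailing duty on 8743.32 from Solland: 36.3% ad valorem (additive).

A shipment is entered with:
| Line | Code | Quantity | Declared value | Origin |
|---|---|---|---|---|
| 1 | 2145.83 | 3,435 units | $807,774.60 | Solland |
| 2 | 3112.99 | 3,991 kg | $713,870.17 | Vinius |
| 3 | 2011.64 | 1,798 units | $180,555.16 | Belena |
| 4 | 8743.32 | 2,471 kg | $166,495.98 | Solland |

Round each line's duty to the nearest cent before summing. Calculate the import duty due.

Line 1 (2145.83, Solland, 3,435 units, $807,774.60):
Base rate for 2145.83 is 20%.
2145.83 has an FTA preferential rate, but origin Solland is not Vinius; base rate stands.
Duty = $807,774.60 × 20% = $161,554.92.
Line 2 (3112.99, Vinius, 3,991 kg, $713,870.17):
Base rate for 3112.99 is 10% + $0.57/kg.
Origin Vinius is the FTA partner but 3112.99 is not on the preference list; base rate stands.
Duty = $713,870.17 × 10% + 3,991 × $0.57 = $73,661.89.
Line 3 (2011.64, Belena, 1,798 units, $180,555.16):
Base rate for 2011.64 is 10%.
Duty = $180,555.16 × 10% = $18,055.52.
Line 4 (8743.32, Solland, 2,471 kg, $166,495.98):
Base rate for 8743.32 is 17.5%.
Additional duty on 8743.32 from Solland: +36.3%. Applied ad valorem rate: 17.5% + 36.3% = 53.8%.
Duty = $166,495.98 × 53.8% = $89,574.84.
Total = $161,554.92 + $73,661.89 + $18,055.52 + $89,574.84 = $342,847.17.

$342,847.17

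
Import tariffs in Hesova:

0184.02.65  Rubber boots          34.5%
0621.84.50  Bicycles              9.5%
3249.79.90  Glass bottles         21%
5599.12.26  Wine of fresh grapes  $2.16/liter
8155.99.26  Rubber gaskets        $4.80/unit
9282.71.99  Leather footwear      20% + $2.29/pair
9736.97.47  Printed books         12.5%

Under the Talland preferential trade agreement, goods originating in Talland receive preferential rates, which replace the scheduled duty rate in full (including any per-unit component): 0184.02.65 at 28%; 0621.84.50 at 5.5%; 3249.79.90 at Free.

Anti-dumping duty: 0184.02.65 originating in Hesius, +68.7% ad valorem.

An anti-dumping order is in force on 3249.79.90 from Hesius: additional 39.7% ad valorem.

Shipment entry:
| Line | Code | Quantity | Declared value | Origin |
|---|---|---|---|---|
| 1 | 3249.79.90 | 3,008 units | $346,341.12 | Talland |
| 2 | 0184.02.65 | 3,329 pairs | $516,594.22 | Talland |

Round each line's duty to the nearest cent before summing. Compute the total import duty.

$144,646.38

Line 1 (3249.79.90, Talland, 3,008 units, $346,341.12):
Base rate for 3249.79.90 is 21%.
Origin Talland qualifies under the Hesova–Talland agreement and 3249.79.90 is covered: preferential rate Free applies instead.
The additional-duty order on 3249.79.90 targets Hesius, not Talland; it does not apply.
Duty = $346,341.12 × 0% = $0.00.
Line 2 (0184.02.65, Talland, 3,329 pairs, $516,594.22):
Base rate for 0184.02.65 is 34.5%.
Origin Talland qualifies under the Hesova–Talland agreement and 0184.02.65 is covered: preferential rate 28% applies instead.
The additional-duty order on 0184.02.65 targets Hesius, not Talland; it does not apply.
Duty = $516,594.22 × 28% = $144,646.38.
Total = $0.00 + $144,646.38 = $144,646.38.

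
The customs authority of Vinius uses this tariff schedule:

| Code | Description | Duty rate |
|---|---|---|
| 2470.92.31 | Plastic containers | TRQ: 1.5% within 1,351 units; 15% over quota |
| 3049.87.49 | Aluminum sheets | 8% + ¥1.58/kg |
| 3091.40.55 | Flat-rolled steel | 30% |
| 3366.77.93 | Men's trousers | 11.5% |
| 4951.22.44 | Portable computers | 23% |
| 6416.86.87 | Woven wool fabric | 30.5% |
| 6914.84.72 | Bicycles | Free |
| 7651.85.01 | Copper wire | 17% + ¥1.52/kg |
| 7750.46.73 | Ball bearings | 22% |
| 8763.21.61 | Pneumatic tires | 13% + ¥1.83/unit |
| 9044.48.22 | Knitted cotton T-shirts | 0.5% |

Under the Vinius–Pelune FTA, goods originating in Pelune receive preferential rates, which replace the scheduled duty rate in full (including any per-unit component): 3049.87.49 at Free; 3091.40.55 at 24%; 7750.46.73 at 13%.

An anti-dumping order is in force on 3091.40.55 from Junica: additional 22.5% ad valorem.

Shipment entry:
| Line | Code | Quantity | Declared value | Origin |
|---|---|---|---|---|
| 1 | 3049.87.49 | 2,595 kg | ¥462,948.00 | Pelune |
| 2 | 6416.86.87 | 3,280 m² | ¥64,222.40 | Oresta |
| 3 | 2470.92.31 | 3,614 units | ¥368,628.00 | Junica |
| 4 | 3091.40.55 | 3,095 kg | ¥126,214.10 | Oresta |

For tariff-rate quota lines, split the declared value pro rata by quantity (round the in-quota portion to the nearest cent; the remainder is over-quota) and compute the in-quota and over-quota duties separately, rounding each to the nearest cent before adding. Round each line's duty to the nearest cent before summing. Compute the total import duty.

Line 1 (3049.87.49, Pelune, 2,595 kg, ¥462,948.00):
Base rate for 3049.87.49 is 8% + ¥1.58/kg.
Origin Pelune qualifies under the Vinius–Pelune agreement and 3049.87.49 is covered: preferential rate Free applies instead.
Duty = ¥462,948.00 × 0% = ¥0.00.
Line 2 (6416.86.87, Oresta, 3,280 m², ¥64,222.40):
Base rate for 6416.86.87 is 30.5%.
Duty = ¥64,222.40 × 30.5% = ¥19,587.83.
Line 3 (2470.92.31, Junica, 3,614 units, ¥368,628.00):
Code 2470.92.31 is under a tariff-rate quota (threshold 1,351 units). In-quota: 1,351 units at 1.5%; over-quota: 2,263 units at 15%.
Pro-rata value split: in-quota = ¥368,628.00 × 1,351/3,614 = ¥137,802.00; over-quota = ¥368,628.00 − ¥137,802.00 = ¥230,826.00.
In-quota duty = ¥137,802.00 × 1.5% = ¥2,067.03. Over-quota duty = ¥230,826.00 × 15% = ¥34,623.90.
Line duty = ¥2,067.03 + ¥34,623.90 = ¥36,690.93.
Line 4 (3091.40.55, Oresta, 3,095 kg, ¥126,214.10):
Base rate for 3091.40.55 is 30%.
3091.40.55 has an FTA preferential rate, but origin Oresta is not Pelune; base rate stands.
The additional-duty order on 3091.40.55 targets Junica, not Oresta; it does not apply.
Duty = ¥126,214.10 × 30% = ¥37,864.23.
Total = ¥0.00 + ¥19,587.83 + ¥36,690.93 + ¥37,864.23 = ¥94,142.99.

¥94,142.99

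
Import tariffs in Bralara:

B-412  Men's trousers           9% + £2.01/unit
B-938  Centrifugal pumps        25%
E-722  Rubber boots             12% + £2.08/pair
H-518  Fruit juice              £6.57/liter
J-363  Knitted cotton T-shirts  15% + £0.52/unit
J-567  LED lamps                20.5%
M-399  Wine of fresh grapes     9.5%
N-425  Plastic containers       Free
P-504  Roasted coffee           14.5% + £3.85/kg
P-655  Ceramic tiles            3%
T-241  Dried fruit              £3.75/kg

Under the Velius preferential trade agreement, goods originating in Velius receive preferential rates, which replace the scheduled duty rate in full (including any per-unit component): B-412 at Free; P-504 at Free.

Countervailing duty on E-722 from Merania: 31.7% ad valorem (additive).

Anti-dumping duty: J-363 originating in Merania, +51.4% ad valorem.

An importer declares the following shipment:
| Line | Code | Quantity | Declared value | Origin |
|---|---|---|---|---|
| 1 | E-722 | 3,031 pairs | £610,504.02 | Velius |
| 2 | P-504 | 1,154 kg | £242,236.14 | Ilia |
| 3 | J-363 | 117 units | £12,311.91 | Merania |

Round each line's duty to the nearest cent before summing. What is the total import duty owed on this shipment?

Line 1 (E-722, Velius, 3,031 pairs, £610,504.02):
Base rate for E-722 is 12% + £2.08/pair.
Origin Velius is the FTA partner but E-722 is not on the preference list; base rate stands.
The additional-duty order on E-722 targets Merania, not Velius; it does not apply.
Duty = £610,504.02 × 12% + 3,031 × £2.08 = £79,564.96.
Line 2 (P-504, Ilia, 1,154 kg, £242,236.14):
Base rate for P-504 is 14.5% + £3.85/kg.
P-504 has an FTA preferential rate, but origin Ilia is not Velius; base rate stands.
Duty = £242,236.14 × 14.5% + 1,154 × £3.85 = £39,567.14.
Line 3 (J-363, Merania, 117 units, £12,311.91):
Base rate for J-363 is 15% + £0.52/unit.
Additional duty on J-363 from Merania: +51.4%. Applied ad valorem rate: 15% + 51.4% = 66.4%.
Duty = £12,311.91 × 66.4% + 117 × £0.52 = £8,235.95.
Total = £79,564.96 + £39,567.14 + £8,235.95 = £127,368.05.

£127,368.05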